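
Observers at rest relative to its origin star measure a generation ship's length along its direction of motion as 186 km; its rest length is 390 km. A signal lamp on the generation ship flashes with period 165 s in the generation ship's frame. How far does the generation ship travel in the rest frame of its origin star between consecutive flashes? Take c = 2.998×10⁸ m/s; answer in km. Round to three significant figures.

γ = L₀/L = 390/186 = 2.09677.
β = √(1 − 1/γ²) = 0.87894. Lab-frame period = γτ = 2.09677×165 s = 345.97 s. Distance = βc × γτ = 0.87894 × 2.998×10⁸ m/s × 345.97 s = 9.1165×10^10 m = 9.12×10^7 km.

9.12×10^7 km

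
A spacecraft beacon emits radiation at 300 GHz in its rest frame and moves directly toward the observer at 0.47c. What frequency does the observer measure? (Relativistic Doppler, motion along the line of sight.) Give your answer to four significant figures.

499.6 GHz

Relativistic Doppler (source moving toward): f_obs = f_src · √((1+β)/(1−β)).
With β = 0.47: factor = √(1.47/0.53) = 1.6654.
f_obs = 300 × 1.6654 = 499.6 GHz.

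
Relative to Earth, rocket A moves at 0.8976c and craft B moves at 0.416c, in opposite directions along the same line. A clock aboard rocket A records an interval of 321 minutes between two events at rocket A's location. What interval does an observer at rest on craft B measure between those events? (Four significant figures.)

1100 minutes

The velocity of rocket A relative to craft B is (0.8976 + 0.416)c / (1 + 0.8976×0.416) = 0.95646c; relative speed 0.95646c.
At |u| = 0.95646c, γ = (1 − 0.914816)^(−1/2) = 3.4263.
Rocket A's interval is proper; time dilation gives Δt_B = γΔτ = 3.4263 × 321 minutes = 1100 minutes.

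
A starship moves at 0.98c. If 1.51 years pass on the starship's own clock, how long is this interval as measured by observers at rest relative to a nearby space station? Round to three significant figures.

Lorentz factor: γ = (1 − 0.9604)^(−1/2) = 5.0252.
Time dilation: Δt = γ·Δτ = 5.0252 × 1.51 = 7.59 years.

7.59 years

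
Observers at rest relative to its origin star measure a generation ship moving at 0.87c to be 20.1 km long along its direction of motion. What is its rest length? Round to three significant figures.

40.8 km

Lorentz factor: γ = (1 − 0.7569)^(−1/2) = 2.0282.
Proper length: L₀ = γ·L = 2.0282 × 20.1 = 40.8 km.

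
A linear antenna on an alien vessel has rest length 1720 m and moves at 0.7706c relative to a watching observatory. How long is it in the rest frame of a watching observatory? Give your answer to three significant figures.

1100 m

γ = 1/√(1 − β²) = 1/√(1 − 0.59382436) = 1/√0.40617564 = 1/0.637319 = 1.5691.
Along the direction of motion the measured length is L₀/γ = 1720/1.5691 = 1100 m.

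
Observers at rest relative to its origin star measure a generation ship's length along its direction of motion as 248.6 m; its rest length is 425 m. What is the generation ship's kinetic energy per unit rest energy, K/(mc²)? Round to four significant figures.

γ = L₀/L = 425/248.6 = 1.70957.
K/(mc²) = γ − 1 = 1.70957 − 1 = 0.7096.

0.7096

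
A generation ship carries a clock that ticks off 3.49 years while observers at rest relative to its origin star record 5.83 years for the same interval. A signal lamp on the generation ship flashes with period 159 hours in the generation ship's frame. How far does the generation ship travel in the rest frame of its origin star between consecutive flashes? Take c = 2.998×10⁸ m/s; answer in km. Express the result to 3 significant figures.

From Δt = γΔτ: γ = 5.83/3.49 = 1.67049.
β = √(1 − 1/γ²) = 0.80103. Lab-frame period = γτ = 1.67049×159 hours = 265.61 hours. Distance = βc × γτ = 0.80103 × 2.998×10⁸ m/s × 956196 s = 2.2963×10^14 m = 2.30×10^11 km.

2.30×10^11 km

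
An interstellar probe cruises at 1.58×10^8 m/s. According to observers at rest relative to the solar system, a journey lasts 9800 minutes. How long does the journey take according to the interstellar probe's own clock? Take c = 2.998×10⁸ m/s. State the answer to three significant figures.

β = v/c = (1.58×10^8 m/s)/(2.998×10⁸ m/s) = 0.527018.
β² = 0.277748, so γ = 1/√0.722252 = 1.1767.
The moving clock records proper time: Δτ = Δt/γ = 9800/1.1767 = 8330 minutes.

8330 minutes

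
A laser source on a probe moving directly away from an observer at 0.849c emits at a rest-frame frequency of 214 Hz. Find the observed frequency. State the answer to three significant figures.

61.2 Hz

Relativistic Doppler (source moving away): f_obs = f_src · √((1−β)/(1+β)).
With β = 0.849: factor = √(0.151/1.849) = 0.28577.
f_obs = 214 × 0.28577 = 61.2 Hz.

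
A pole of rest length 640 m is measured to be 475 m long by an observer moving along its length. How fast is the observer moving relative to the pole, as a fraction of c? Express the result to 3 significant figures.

0.670c

Length contraction gives γ = L₀/L = 640/475 = 1.3474.
β = √(1 − 1/γ²) = √0.449184 = 0.670.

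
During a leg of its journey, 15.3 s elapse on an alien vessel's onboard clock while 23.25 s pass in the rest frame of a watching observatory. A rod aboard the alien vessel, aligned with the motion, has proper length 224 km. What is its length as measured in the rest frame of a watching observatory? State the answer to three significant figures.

From Δt = γΔτ: γ = 23.25/15.3 = 1.51961.
The rod contracts by the same γ: 224 km / 1.51961 = 147 km.

147 km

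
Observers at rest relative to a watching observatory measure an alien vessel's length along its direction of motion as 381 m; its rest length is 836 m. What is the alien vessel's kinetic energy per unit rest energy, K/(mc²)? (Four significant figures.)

Length contraction gives γ = L₀/L = 836/381 = 2.19423.
Since K = (γ−1)mc², K/(mc²) = 2.19423 − 1 = 1.194.

1.194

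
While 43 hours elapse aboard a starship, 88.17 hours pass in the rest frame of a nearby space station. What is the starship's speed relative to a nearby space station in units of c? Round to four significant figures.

0.8730c

γ = Δt/Δτ = 88.17/43 = 2.0505.
β = √(1 − 1/γ²) = √(1 − 0.237838) = √0.762162 = 0.8730.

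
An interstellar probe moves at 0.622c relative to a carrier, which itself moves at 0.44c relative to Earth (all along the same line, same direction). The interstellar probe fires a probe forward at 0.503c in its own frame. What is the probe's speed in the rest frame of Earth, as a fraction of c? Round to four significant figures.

0.9418c

Compose velocities in two stages. Stage 1 (into S'): u₁ = (0.503+0.622)/(1+0.503×0.622) = 0.8569.
Stage 2 (into S): u = (0.8569+0.44)/(1+0.8569×0.44) = 0.94181, so the speed is 0.9418c.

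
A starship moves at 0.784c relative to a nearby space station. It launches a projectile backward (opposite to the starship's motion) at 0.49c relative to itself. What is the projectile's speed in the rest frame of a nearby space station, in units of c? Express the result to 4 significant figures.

Relativistic velocity addition: u = (u' + v)/(1 + u'v/c²), with u' = −0.49c and v = 0.784c.
Numerator: −0.49 + 0.784 = 0.294. Denominator: 1 + (−0.49)(0.784) = 0.61584.
u = 0.294/0.61584 = 0.4774, so the speed is 0.4774c.

0.4774c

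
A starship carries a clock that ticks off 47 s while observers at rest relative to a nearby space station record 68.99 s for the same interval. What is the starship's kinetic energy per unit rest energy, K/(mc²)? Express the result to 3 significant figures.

From Δt = γΔτ: γ = 68.99/47 = 1.46787.
Since K = (γ−1)mc², K/(mc²) = 1.46787 − 1 = 0.468.

0.468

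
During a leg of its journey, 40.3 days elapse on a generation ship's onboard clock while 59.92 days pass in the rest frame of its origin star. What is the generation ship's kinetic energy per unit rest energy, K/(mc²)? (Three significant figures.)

0.487

γ = Δt/Δτ = 59.92/40.3 = 1.48685.
Since K = (γ−1)mc², K/(mc²) = 1.48685 − 1 = 0.487.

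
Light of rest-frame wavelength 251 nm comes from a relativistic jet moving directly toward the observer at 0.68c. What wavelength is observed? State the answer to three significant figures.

110 nm

Relativistic Doppler for wavelength: λ_obs = λ_src · √((1−β)/(1+β)).
With β = 0.68: factor = √(0.32/1.68) = 0.43644.
λ_obs = 251 × 0.43644 = 110 nm.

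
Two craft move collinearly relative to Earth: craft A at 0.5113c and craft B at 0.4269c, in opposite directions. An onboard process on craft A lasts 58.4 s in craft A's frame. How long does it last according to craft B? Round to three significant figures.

The velocity of craft A relative to craft B is (0.5113 + 0.4269)c / (1 + 0.5113×0.4269) = 0.77011c; relative speed 0.77011c.
At |u| = 0.77011c, γ = (1 − 0.593069)^(−1/2) = 1.5676.
Craft A's interval is proper; time dilation gives Δt_B = γΔτ = 1.5676 × 58.4 s = 91.5 s.

91.5 s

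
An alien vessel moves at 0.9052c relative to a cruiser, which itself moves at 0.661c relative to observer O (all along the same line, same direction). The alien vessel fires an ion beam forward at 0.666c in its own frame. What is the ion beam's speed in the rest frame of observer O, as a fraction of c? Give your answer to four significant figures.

0.9959c

Compose velocities in two stages. Stage 1 (into S'): u₁ = (0.666+0.9052)/(1+0.666×0.9052) = 0.98025.
Stage 2 (into S): u = (0.98025+0.661)/(1+0.98025×0.661) = 0.99594, so the speed is 0.9959c.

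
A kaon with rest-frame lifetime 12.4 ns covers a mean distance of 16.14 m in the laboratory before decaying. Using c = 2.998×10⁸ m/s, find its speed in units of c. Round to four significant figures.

Let x = d/(cτ) = 16.14 m / (2.998×10⁸ m/s × 1.240×10^-8 s) = 4.3416. Since d = βγcτ, x = βγ = β/√(1−β²).
Solving: β² = x²/(1+x²) = 18.8495/19.8495 = 0.949621, so β = 0.9745.

0.9745c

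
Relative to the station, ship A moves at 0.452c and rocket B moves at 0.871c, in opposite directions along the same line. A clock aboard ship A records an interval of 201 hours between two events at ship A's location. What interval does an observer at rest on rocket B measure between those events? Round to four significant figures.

639.2 hours

Speed of ship A in rocket B's frame: u = (v_A + v_B)/(1 + v_A v_B/c²) = (0.452 + 0.871)/(1 + 0.452×0.871) = 1.323/1.393692 = 0.94928; |u| = 0.94928c.
γ for this relative speed: γ = 1/√(1 − 0.901133) = 3.1803.
Ship A's interval is proper; time dilation gives Δt_B = γΔτ = 3.1803 × 201 hours = 639.2 hours.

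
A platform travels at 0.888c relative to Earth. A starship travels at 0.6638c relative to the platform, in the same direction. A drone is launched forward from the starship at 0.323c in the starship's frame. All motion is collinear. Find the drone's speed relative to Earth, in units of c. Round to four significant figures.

0.9878c

Compose velocities in two stages. Stage 1 (into S'): u₁ = (0.323+0.6638)/(1+0.323×0.6638) = 0.81258.
Stage 2 (into S): u = (0.81258+0.888)/(1+0.81258×0.888) = 0.98781, so the speed is 0.9878c.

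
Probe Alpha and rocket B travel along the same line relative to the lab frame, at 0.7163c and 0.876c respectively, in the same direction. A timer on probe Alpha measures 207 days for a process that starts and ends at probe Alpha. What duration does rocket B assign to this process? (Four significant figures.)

229.1 days

Speed of probe Alpha in rocket B's frame: u = (v_A − v_B)/(1 − v_A v_B/c²) = (0.7163 − 0.876)/(1 − 0.7163×0.876) = −0.1597/0.3725212 = −0.4287; |u| = 0.4287c.
At |u| = 0.4287c, γ = (1 − 0.183784)^(−1/2) = 1.1069.
The clock on probe Alpha records proper time, so rocket B measures Δt = γΔτ = 1.1069 × 207 = 229.1 days.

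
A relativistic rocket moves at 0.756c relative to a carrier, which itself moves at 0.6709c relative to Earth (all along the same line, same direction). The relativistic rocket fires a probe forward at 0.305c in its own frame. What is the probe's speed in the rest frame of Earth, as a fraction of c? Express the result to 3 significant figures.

First combine the probe and relativistic rocket (S''→S'): u₁ = (0.305 + 0.756)/(1 + 0.305×0.756) = 1.061/1.23058 = 0.8622.
Then combine with the carrier (S'→S): u = (0.8622 + 0.6709)/(1 + 0.8622×0.6709) = 1.5331/1.57844998 = 0.97127.

0.971c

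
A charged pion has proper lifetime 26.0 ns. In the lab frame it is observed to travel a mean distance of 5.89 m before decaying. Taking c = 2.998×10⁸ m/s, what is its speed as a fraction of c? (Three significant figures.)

Let x = d/(cτ) = 5.890 m / (2.998×10⁸ m/s × 2.600×10^-8 s) = 0.75563. Since d = βγcτ, x = βγ = β/√(1−β²).
Solving: β² = x²/(1+x²) = 0.570977/1.570977 = 0.363453, so β = 0.603.

0.603c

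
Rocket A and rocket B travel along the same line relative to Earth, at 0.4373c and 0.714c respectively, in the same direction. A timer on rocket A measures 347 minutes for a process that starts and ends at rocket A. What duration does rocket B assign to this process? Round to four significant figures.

Transform rocket A's velocity into rocket B's frame: (0.4373 − 0.714)/(1 − 0.4373·0.714) = −0.2767/0.6877678, so the relative speed is 0.40232c.
γ for this relative speed: γ = 1/√(1 − 0.161861) = 1.0923.
Rocket A's interval is proper; time dilation gives Δt_B = γΔτ = 1.0923 × 347 minutes = 379.0 minutes.

379.0 minutes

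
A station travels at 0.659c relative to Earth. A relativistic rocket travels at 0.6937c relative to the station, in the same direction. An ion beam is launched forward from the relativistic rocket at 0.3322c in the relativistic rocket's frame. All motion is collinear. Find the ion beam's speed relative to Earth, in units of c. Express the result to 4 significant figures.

Compose velocities in two stages. Stage 1 (into S'): u₁ = (0.3322+0.6937)/(1+0.3322×0.6937) = 0.83376.
Stage 2 (into S): u = (0.83376+0.659)/(1+0.83376×0.659) = 0.96341, so the speed is 0.9634c.

0.9634c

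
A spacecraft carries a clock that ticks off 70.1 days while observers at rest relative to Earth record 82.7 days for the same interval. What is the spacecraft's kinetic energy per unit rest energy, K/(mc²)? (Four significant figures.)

The time-dilation ratio gives γ = 82.7/70.1 = 1.17974.
Since K = (γ−1)mc², K/(mc²) = 1.17974 − 1 = 0.1797.

0.1797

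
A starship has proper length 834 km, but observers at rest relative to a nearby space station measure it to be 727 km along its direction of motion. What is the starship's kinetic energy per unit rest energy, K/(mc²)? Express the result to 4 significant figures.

Length contraction gives γ = L₀/L = 834/727 = 1.14718.
K/(mc²) = γ − 1 = 1.14718 − 1 = 0.1472.

0.1472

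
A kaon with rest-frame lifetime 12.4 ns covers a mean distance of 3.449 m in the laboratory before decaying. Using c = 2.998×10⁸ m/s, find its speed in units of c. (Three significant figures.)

0.680c

d = βγcτ ⇒ βγ = d/(cτ) = 3.449 m / (3.71752 m) = 0.92777.
β = (βγ)/√(1+(βγ)²) = 0.92777/√1.860757 = 0.680.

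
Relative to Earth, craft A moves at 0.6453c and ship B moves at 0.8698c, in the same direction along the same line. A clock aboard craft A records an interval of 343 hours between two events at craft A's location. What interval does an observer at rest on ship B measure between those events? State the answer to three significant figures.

399 hours

Speed of craft A in ship B's frame: u = (v_A − v_B)/(1 − v_A v_B/c²) = (0.6453 − 0.8698)/(1 − 0.6453×0.8698) = −0.2245/0.43871806 = −0.51172; |u| = 0.51172c.
γ for this relative speed: γ = 1/√(1 − 0.261857) = 1.1639.
Craft A's interval is proper; time dilation gives Δt_B = γΔτ = 1.1639 × 343 hours = 399 hours.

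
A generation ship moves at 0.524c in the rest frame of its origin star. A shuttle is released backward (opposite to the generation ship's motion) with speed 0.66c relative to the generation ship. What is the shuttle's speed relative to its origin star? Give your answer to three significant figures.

0.208c

In units of c, u = (u' + v)/(1 + u'v) with u' = −0.66 and v = 0.524.
Numerator: −0.66 + 0.524 = −0.136. Denominator: 1 + (−0.66)(0.524) = 0.65416.
u = −0.136/0.65416 = −0.2079, so the speed is 0.208c.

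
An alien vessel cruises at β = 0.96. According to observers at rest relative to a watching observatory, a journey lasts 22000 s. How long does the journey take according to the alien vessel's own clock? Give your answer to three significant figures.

6160 s

Lorentz factor: γ = (1 − 0.9216)^(−1/2) = 3.5714.
The alien vessel's clock runs slow as seen from a watching observatory, so Δτ = Δt/γ = 22000/3.5714 = 6160 s.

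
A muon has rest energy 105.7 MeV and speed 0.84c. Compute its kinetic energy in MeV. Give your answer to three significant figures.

89.1 MeV

With β = 0.84, γ = 1/√(1 − 0.84²) = 1/√0.2944 = 1.84302.
Kinetic energy: K = (γ − 1)mc² = (1.84302 − 1) × 105.7 MeV = 0.84302 × 105.7 = 89.1 MeV.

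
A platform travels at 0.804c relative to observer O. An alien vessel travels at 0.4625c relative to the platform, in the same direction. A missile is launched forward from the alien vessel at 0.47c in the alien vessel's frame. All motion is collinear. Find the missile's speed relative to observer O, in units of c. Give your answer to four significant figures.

Compose velocities in two stages. Stage 1 (into S'): u₁ = (0.47+0.4625)/(1+0.47×0.4625) = 0.76599.
Stage 2 (into S): u = (0.76599+0.804)/(1+0.76599×0.804) = 0.97162, so the speed is 0.9716c.

0.9716c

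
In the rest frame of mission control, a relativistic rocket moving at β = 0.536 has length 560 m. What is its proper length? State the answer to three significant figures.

663 m

γ = 1/√(1 − β²) = 1/√(1 − 0.287296) = 1/√0.712704 = 1/0.844218 = 1.1845.
Proper length: L₀ = γ·L = 1.1845 × 560 = 663 m.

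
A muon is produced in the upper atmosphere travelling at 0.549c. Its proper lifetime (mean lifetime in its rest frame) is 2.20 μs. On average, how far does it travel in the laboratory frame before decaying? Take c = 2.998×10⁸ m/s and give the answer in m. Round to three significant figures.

433 m

With β = 0.549, γ = 1/√(1 − 0.549²) = 1/√0.698599 = 1.1964.
Lab-frame lifetime: Δt = γτ = 1.1964 × 2.20 μs = 2.6321 μs.
Distance: d = vΔt = 0.549 × 2.998×10⁸ m/s × 2.6321×10^-6 s = 433 m.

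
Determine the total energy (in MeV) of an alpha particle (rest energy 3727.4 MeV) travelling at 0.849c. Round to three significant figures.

With β = 0.849, γ = 1/√(1 − 0.849²) = 1/√0.279199 = 1.8925.
Total energy: E = γmc² = 1.8925 × 3727.4 MeV = 7050 MeV.

7050 MeV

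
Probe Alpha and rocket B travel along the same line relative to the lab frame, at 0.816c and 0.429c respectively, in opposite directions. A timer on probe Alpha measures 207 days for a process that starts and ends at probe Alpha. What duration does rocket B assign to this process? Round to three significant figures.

535 days

The velocity of probe Alpha relative to rocket B is (0.816 + 0.429)c / (1 + 0.816×0.429) = 0.92218c; relative speed 0.92218c.
At |u| = 0.92218c, γ = (1 − 0.850416)^(−1/2) = 2.5856.
The clock on probe Alpha records proper time, so rocket B measures Δt = γΔτ = 2.5856 × 207 = 535 days.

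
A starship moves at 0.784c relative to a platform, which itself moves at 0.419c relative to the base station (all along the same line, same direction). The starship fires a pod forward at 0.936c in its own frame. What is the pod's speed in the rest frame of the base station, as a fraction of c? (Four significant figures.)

First combine the pod and starship (S''→S'): u₁ = (0.936 + 0.784)/(1 + 0.936×0.784) = 1.72/1.733824 = 0.99203.
Then combine with the platform (S'→S): u = (0.99203 + 0.419)/(1 + 0.99203×0.419) = 1.41103/1.41566057 = 0.99673.

0.9967c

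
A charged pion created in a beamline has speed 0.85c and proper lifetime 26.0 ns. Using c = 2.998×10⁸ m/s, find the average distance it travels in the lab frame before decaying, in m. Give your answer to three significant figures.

12.6 m

Lorentz factor: γ = (1 − 0.7225)^(−1/2) = 1.8983.
Lab-frame lifetime: Δt = γτ = 1.8983 × 26.0 ns = 49.356 ns.
Distance: d = vΔt = 0.85 × 2.998×10⁸ m/s × 4.9356×10^-8 s = 12.6 m.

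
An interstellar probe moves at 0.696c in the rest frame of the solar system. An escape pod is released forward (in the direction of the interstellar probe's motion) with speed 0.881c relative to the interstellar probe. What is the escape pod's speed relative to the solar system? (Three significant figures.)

0.978c

Relativistic velocity addition: u = (u' + v)/(1 + u'v/c²), with u' = 0.881c and v = 0.696c.
Numerator: 0.881 + 0.696 = 1.577. Denominator: 1 + (0.881)(0.696) = 1.613176.
u = 1.577/1.613176 = 0.97757, so the speed is 0.978c.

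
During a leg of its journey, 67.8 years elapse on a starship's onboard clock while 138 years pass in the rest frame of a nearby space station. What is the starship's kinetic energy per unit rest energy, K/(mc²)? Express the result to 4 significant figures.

1.035

The time-dilation ratio gives γ = 138/67.8 = 2.0354.
Since K = (γ−1)mc², K/(mc²) = 2.0354 − 1 = 1.035.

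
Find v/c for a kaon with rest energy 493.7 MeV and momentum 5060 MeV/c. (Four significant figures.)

0.9953

βγ = pc/(mc²) = 5060/493.7 = 10.249.
Since γ² = 1 + (βγ)² = 106.042, γ = √106.042 = 10.2977, and β = (βγ)/γ = 10.249/10.2977 = 0.9953.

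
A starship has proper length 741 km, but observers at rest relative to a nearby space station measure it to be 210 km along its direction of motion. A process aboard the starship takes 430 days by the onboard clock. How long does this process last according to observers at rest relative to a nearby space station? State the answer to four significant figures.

1517 days

γ = L₀/L = 741/210 = 3.52857.
The same γ dilates the second interval: 3.52857 × 430 days = 1517 days.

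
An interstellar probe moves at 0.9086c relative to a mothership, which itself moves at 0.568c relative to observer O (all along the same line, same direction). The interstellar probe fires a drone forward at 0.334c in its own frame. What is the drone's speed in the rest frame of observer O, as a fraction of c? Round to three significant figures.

0.987c

Apply u = (u'+v)/(1+u'v) twice. Drone in the mothership frame: (0.334+0.9086)/(1+0.334·0.9086) = 1.2426/1.3034724 = 0.9533c.
That velocity, transformed to the rest frame of observer O: (0.9533+0.568)/(1+0.9533·0.568) = 1.5213/1.5414744 = 0.98691c.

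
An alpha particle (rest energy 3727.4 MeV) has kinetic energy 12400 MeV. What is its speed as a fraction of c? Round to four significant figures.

K = (γ−1)mc², so γ = 1 + 12400/3727.4 = 4.3267.
Then v/c = √(1 − γ⁻²) = √(1 − 0.0534179) = √0.9465821 = 0.9729.

0.9729c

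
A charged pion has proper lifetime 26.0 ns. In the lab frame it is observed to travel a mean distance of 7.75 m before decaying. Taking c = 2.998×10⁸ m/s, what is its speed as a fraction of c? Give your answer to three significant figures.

0.705c

Lab distance = (lab lifetime)·v = γτ·βc, so βγ = d/(cτ) = 7.750/(2.998×10⁸ × 2.600×10^-8) = 0.99425.
With βγ = 0.99425: γ² = 1 + (βγ)² = 1.988533, and β = (βγ)/γ = 0.99425/1.41015 = 0.705.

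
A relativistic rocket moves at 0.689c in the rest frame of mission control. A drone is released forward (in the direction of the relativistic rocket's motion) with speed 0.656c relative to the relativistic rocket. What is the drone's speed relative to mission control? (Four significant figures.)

Relativistic velocity addition: u = (u' + v)/(1 + u'v/c²), with u' = 0.656c and v = 0.689c.
Numerator: 0.656 + 0.689 = 1.345. Denominator: 1 + (0.656)(0.689) = 1.451984.
u = 1.345/1.451984 = 0.92632, so the speed is 0.9263c.

0.9263c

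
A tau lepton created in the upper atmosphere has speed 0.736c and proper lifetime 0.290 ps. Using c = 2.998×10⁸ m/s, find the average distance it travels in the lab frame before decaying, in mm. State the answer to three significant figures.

0.0945 mm

γ = 1/√(1 − β²) = 1/√(1 − 0.541696) = 1/√0.458304 = 1/0.676982 = 1.4771.
Lab-frame lifetime: Δt = γτ = 1.4771 × 0.290 ps = 0.42836 ps.
Distance: d = vΔt = 0.736 × 2.998×10⁸ m/s × 4.2836×10^-13 s = 9.45×10^-5 m = 0.0945 mm.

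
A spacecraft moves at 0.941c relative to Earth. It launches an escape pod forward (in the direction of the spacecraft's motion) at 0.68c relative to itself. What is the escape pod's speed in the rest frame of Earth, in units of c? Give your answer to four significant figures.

Relativistic velocity addition: u = (u' + v)/(1 + u'v/c²), with u' = 0.68c and v = 0.941c.
Numerator: 0.68 + 0.941 = 1.621. Denominator: 1 + (0.68)(0.941) = 1.63988.
u = 1.621/1.63988 = 0.98849, so the speed is 0.9885c.

0.9885c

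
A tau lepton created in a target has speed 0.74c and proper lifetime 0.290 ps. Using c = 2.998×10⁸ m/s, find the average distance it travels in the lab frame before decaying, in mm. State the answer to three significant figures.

0.0957 mm

β² = 0.5476, so γ = 1/√0.4524 = 1.4868.
Lab-frame lifetime: Δt = γτ = 1.4868 × 0.290 ps = 0.43117 ps.
Distance: d = vΔt = 0.74 × 2.998×10⁸ m/s × 4.3117×10^-13 s = 9.57×10^-5 m = 0.0957 mm.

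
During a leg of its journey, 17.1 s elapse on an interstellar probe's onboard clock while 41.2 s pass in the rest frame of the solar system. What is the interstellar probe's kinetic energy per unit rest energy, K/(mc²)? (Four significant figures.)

From Δt = γΔτ: γ = 41.2/17.1 = 2.40936.
K/(mc²) = γ − 1 = 2.40936 − 1 = 1.409.

1.409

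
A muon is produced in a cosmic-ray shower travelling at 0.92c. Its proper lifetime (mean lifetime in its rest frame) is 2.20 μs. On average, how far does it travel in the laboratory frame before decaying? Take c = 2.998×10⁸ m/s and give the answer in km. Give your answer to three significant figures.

1.55 km

With β = 0.92, γ = 1/√(1 − 0.92²) = 1/√0.1536 = 2.5516.
Lab-frame lifetime: Δt = γτ = 2.5516 × 2.20 μs = 5.6135 μs.
Distance: d = vΔt = 0.92 × 2.998×10⁸ m/s × 5.6135×10^-6 s = 1550 m = 1.55 km.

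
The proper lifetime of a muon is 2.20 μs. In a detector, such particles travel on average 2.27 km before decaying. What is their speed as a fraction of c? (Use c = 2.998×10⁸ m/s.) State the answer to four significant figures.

0.9603c

Lab distance = (lab lifetime)·v = γτ·βc, so βγ = d/(cτ) = 2270/(2.998×10⁸ × 2.200×10^-6) = 3.4417.
With βγ = 3.4417: γ² = 1 + (βγ)² = 12.8453, and β = (βγ)/γ = 3.4417/3.58403 = 0.9603.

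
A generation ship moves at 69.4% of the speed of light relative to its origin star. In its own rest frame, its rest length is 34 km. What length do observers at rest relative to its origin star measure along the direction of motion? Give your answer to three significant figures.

24.5 km

Lorentz factor: γ = (1 − 0.481636)^(−1/2) = 1.3889.
Length contraction: L = L₀/γ = 34/1.3889 = 24.5 km.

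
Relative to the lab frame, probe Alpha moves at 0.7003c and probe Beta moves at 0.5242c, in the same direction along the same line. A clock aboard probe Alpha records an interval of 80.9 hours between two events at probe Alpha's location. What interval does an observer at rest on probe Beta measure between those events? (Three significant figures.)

Transform probe Alpha's velocity into probe Beta's frame: (0.7003 − 0.5242)/(1 − 0.7003·0.5242) = 0.1761/0.63290274, so the relative speed is 0.27824c.
At |u| = 0.27824c, γ = (1 − 0.0774175)^(−1/2) = 1.0411.
The clock on probe Alpha records proper time, so probe Beta measures Δt = γΔτ = 1.0411 × 80.9 = 84.2 hours.

84.2 hours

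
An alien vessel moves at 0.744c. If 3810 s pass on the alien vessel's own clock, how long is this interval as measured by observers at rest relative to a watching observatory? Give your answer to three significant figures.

5700 s

Lorentz factor: γ = (1 − 0.553536)^(−1/2) = 1.4966.
Time dilation: Δt = γ·Δτ = 1.4966 × 3810 = 5700 s.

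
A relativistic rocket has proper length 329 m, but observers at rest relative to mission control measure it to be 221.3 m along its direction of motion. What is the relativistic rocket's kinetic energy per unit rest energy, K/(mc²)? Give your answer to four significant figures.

γ = L₀/L = 329/221.3 = 1.48667.
Since K = (γ−1)mc², K/(mc²) = 1.48667 − 1 = 0.4867.

0.4867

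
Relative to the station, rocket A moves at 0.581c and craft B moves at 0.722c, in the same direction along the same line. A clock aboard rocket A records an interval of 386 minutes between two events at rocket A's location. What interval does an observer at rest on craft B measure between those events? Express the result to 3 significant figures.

398 minutes

The velocity of rocket A relative to craft B is (0.581 − 0.722)c / (1 − 0.581×0.722) = −0.24289c; relative speed 0.24289c.
γ for this relative speed: γ = 1/√(1 − 0.0589956) = 1.0309.
Rocket A's interval is proper; time dilation gives Δt_B = γΔτ = 1.0309 × 386 minutes = 398 minutes.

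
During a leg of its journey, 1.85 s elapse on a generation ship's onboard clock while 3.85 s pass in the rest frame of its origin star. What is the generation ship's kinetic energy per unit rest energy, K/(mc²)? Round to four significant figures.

1.081

The time-dilation ratio gives γ = 3.85/1.85 = 2.08108.
Since K = (γ−1)mc², K/(mc²) = 2.08108 − 1 = 1.081.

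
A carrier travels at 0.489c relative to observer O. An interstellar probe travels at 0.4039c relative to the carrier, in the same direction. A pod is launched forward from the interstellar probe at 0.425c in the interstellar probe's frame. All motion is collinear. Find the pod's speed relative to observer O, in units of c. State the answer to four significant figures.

0.8889c

Compose velocities in two stages. Stage 1 (into S'): u₁ = (0.425+0.4039)/(1+0.425×0.4039) = 0.70746.
Stage 2 (into S): u = (0.70746+0.489)/(1+0.70746×0.489) = 0.88893, so the speed is 0.8889c.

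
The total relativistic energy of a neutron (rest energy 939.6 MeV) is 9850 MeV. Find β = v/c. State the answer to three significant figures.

Total energy E = γmc² gives γ = 9850/939.6 = 10.483.
Hence β = √(1 − 1/γ²) = √(1 − 0.00909974) = √0.99090026 = 0.995.

0.995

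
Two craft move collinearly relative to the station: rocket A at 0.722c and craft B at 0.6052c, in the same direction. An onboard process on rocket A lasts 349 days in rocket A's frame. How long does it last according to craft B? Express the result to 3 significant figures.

Transform rocket A's velocity into craft B's frame: (0.722 − 0.6052)/(1 − 0.722·0.6052) = 0.1168/0.5630456, so the relative speed is 0.20744c.
γ for this relative speed: γ = 1/√(1 − 0.0430314) = 1.0222.
The clock on rocket A records proper time, so craft B measures Δt = γΔτ = 1.0222 × 349 = 357 days.

357 days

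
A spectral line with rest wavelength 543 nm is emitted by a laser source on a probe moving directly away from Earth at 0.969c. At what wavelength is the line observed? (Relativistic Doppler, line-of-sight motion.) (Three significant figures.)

4330 nm

Relativistic Doppler for wavelength: λ_obs = λ_src · √((1+β)/(1−β)).
With β = 0.969: factor = √(1.969/0.031) = 7.9697.
λ_obs = 543 × 7.9697 = 4330 nm.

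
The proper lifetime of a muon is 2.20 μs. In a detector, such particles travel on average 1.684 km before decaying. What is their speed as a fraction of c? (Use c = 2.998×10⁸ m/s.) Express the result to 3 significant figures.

0.931c

Let x = d/(cτ) = 1684 m / (2.998×10⁸ m/s × 2.200×10^-6 s) = 2.5532. Since d = βγcτ, x = βγ = β/√(1−β²).
Solving: β² = x²/(1+x²) = 6.51883/7.51883 = 0.867001, so β = 0.931.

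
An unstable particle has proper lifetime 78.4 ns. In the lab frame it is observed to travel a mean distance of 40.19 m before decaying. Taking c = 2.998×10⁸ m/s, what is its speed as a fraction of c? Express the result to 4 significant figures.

0.8632c

d = βγcτ ⇒ βγ = d/(cτ) = 40.19 m / (23.50432 m) = 1.7099.
β = (βγ)/√(1+(βγ)²) = 1.7099/√3.92376 = 0.8632.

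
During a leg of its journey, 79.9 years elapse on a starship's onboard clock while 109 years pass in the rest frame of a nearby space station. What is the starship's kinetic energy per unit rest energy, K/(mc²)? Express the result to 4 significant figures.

From Δt = γΔτ: γ = 109/79.9 = 1.36421.
Since K = (γ−1)mc², K/(mc²) = 1.36421 − 1 = 0.3642.

0.3642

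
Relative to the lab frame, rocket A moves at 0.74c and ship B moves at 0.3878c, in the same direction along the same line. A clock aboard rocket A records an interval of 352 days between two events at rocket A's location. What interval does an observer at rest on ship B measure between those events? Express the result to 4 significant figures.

Speed of rocket A in ship B's frame: u = (v_A − v_B)/(1 − v_A v_B/c²) = (0.74 − 0.3878)/(1 − 0.74×0.3878) = 0.3522/0.713028 = 0.49395; |u| = 0.49395c.
At |u| = 0.49395c, γ = (1 − 0.243987)^(−1/2) = 1.1501.
Rocket A's interval is proper; time dilation gives Δt_B = γΔτ = 1.1501 × 352 days = 404.8 days.

404.8 days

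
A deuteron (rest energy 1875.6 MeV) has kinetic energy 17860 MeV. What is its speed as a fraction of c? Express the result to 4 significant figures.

0.9955c

γ = 1 + K/(mc²) = 1 + 17860/1875.6 = 10.522.
β = √(1 − 1/γ²) = √(1 − 0.00903241) = √0.99096759 = 0.9955.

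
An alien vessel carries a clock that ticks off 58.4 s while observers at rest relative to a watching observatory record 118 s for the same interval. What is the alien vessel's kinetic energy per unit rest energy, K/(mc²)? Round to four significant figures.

1.021

From Δt = γΔτ: γ = 118/58.4 = 2.02055.
Since K = (γ−1)mc², K/(mc²) = 2.02055 − 1 = 1.021.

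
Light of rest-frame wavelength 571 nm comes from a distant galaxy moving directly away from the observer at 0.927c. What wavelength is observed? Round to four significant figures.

2934 nm

Relativistic Doppler for wavelength: λ_obs = λ_src · √((1+β)/(1−β)).
With β = 0.927: factor = √(1.927/0.073) = 5.1378.
λ_obs = 571 × 5.1378 = 2934 nm.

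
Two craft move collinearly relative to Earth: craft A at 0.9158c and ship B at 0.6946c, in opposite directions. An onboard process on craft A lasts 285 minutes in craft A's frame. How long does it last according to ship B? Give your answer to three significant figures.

Speed of craft A in ship B's frame: u = (v_A + v_B)/(1 + v_A v_B/c²) = (0.9158 + 0.6946)/(1 + 0.9158×0.6946) = 1.6104/1.63611468 = 0.98428; |u| = 0.98428c.
γ for this relative speed: γ = 1/√(1 − 0.968807) = 5.662.
The clock on craft A records proper time, so ship B measures Δt = γΔτ = 5.662 × 285 = 1610 minutes.

1610 minutes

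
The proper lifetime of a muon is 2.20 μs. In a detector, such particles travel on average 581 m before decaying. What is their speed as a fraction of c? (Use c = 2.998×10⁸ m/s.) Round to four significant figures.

d = βγcτ ⇒ βγ = d/(cτ) = 581.0 m / (659.56 m) = 0.88089.
β = (βγ)/√(1+(βγ)²) = 0.88089/√1.775967 = 0.6610.

0.6610c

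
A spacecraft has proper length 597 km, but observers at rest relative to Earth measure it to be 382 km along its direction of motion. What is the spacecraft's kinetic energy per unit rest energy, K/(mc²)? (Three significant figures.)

0.563

γ = L₀/L = 597/382 = 1.56283.
Since K = (γ−1)mc², K/(mc²) = 1.56283 − 1 = 0.563.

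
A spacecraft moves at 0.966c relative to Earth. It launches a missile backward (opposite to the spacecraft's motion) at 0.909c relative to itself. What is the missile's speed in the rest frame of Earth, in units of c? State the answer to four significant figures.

0.4676c

In units of c, u = (u' + v)/(1 + u'v) with u' = −0.909 and v = 0.966.
Numerator: −0.909 + 0.966 = 0.057. Denominator: 1 + (−0.909)(0.966) = 0.121906.
u = 0.057/0.121906 = 0.46757, so the speed is 0.4676c.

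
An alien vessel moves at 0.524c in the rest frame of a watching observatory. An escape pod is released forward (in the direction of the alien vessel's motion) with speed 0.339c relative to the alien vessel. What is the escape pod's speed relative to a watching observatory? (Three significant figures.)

In units of c, u = (u' + v)/(1 + u'v) with u' = 0.339 and v = 0.524.
Numerator: 0.339 + 0.524 = 0.863. Denominator: 1 + (0.339)(0.524) = 1.177636.
u = 0.863/1.177636 = 0.73282, so the speed is 0.733c.

0.733c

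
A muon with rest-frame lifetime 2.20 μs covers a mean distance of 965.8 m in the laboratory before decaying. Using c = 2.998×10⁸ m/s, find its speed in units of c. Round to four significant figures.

d = βγcτ ⇒ βγ = d/(cτ) = 965.8 m / (659.56 m) = 1.4643.
β = (βγ)/√(1+(βγ)²) = 1.4643/√3.14417 = 0.8258.

0.8258c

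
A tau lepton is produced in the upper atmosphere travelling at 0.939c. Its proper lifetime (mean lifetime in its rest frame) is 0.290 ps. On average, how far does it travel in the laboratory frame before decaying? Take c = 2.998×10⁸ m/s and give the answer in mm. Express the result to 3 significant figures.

0.237 mm

With β = 0.939, γ = 1/√(1 − 0.939²) = 1/√0.118279 = 2.9077.
Lab-frame lifetime: Δt = γτ = 2.9077 × 0.290 ps = 0.84323 ps.
Distance: d = vΔt = 0.939 × 2.998×10⁸ m/s × 8.4323×10^-13 s = 2.37×10^-4 m = 0.237 mm.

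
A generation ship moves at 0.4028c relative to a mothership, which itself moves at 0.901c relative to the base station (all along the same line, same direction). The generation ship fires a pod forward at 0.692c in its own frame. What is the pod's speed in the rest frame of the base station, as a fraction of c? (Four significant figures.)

0.9920c

First combine the pod and generation ship (S''→S'): u₁ = (0.692 + 0.4028)/(1 + 0.692×0.4028) = 1.0948/1.2787376 = 0.85616.
Then combine with the mothership (S'→S): u = (0.85616 + 0.901)/(1 + 0.85616×0.901) = 1.75716/1.77140016 = 0.99196.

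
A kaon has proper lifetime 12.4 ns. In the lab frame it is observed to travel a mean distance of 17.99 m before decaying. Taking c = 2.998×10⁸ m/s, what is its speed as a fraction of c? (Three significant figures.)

0.979c

Let x = d/(cτ) = 17.99 m / (2.998×10⁸ m/s × 1.240×10^-8 s) = 4.8392. Since d = βγcτ, x = βγ = β/√(1−β²).
Solving: β² = x²/(1+x²) = 23.4179/24.4179 = 0.959046, so β = 0.979.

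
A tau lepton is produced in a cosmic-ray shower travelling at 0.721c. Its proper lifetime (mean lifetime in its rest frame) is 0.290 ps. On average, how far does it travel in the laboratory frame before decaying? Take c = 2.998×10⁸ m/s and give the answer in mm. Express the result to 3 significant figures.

0.0905 mm

γ = 1/√(1 − β²) = 1/√(1 − 0.519841) = 1/√0.480159 = 1/0.692935 = 1.4431.
Lab-frame lifetime: Δt = γτ = 1.4431 × 0.290 ps = 0.4185 ps.
Distance: d = vΔt = 0.721 × 2.998×10⁸ m/s × 4.1850×10^-13 s = 9.05×10^-5 m = 0.0905 mm.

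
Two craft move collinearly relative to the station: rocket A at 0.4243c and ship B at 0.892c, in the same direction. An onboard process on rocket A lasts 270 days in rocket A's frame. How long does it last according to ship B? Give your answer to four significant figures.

The velocity of rocket A relative to ship B is (0.4243 − 0.892)c / (1 − 0.4243×0.892) = −0.7525c; relative speed 0.7525c.
γ for this relative speed: γ = 1/√(1 − 0.566256) = 1.5184.
Rocket A's interval is proper; time dilation gives Δt_B = γΔτ = 1.5184 × 270 days = 410.0 days.

410.0 days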